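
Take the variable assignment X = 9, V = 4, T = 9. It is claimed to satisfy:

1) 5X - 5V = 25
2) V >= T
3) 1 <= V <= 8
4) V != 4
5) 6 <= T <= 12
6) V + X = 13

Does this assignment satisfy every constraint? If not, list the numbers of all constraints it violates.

Constraints 2, 4 are violated.

1) 5X - 5V = 5(9) - 5(4) = 25  ✓
2) V = 4, T = 9; 4 < 9 (want ≥)  ✗
3) V = 4 lies in [1, 8]  ✓
4) V = 4, but 4 is required to differ  ✗
5) T = 9 lies in [6, 12]  ✓
6) V + X = 4 + 9 = 13  ✓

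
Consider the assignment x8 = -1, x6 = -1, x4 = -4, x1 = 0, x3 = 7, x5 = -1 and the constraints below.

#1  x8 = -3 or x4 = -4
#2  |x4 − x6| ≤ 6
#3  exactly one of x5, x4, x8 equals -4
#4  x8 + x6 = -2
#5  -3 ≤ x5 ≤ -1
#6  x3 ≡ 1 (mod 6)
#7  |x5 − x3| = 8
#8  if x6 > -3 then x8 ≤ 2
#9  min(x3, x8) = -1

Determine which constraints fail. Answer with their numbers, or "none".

#1 x8 = -1 ≠ -3, but x4 = -4 = -4 (second disjunct)  OK
#2 |-4 − (-1)| = 3; 3 ≤ 6  OK
#3 x5=-1, x4=-4, x8=-1; 1 of them equals -4  OK
#4 x8 + x6 = -1 + (-1) = -2  OK
#5 x5 = -1 lies in [-3, -1]  OK
#6 7 mod 6 = 1  OK
#7 |-1 − 7| = 8  OK
#8 x6 = -1 > -3, so we need x8 ≤ 2; x8 = -1 ≤ 2  OK
#9 min(7, -1) = -1  OK

Yes — all constraints hold.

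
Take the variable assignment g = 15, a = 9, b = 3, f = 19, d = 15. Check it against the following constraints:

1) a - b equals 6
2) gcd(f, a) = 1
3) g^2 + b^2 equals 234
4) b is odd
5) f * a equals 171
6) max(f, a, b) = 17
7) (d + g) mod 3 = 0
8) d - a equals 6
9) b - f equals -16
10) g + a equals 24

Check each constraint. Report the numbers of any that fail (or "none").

1) a - b = 9 - 3 = 6  ✓
2) gcd(19, 9) = 1  ✓
3) g^2 + b^2 = 15^2 + 3^2 = 225 + 9 = 234  ✓
4) b = 3 is odd  ✓
5) f * a = 19 * 9 = 171  ✓
6) max(19, 9, 3) = 19, not 17  ✗
7) d + g = 30; 30 mod 3 = 0  ✓
8) d - a = 15 - 9 = 6  ✓
9) b - f = 3 - 19 = -16  ✓
10) g + a = 15 + 9 = 24  ✓

Constraint 6 does not hold.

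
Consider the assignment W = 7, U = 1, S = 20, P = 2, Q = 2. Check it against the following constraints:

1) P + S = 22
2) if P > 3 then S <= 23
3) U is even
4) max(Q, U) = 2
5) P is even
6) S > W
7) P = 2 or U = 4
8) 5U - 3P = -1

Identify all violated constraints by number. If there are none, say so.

1) P + S = 2 + 20 = 22  yes
2) P = 2, not > 3; antecedent false, conditional vacuously true  yes
3) U = 1 is odd  no
4) max(2, 1) = 2  yes
5) P = 2 is even  yes
6) S = 20, W = 7; 20 > 7  yes
7) P = 2 = 2 (first disjunct)  yes
8) 5U - 3P = 5(1) - 3(2) = -1  yes

The assignment fails constraint 3.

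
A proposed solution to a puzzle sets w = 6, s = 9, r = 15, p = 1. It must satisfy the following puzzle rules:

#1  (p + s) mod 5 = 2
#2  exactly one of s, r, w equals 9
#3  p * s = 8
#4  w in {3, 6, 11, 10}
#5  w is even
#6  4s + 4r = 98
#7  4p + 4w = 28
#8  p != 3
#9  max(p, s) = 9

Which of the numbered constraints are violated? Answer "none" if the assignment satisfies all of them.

#1 p + s = 10; 10 mod 5 = 0, not 2  false
#2 s=9, r=15, w=6; 1 of them equals 9  true
#3 p * s = 1 * 9 = 9, not 8  false
#4 w = 6 is in {3, 6, 11, 10}  true
#5 w = 6 is even  true
#6 4s + 4r = 4(9) + 4(15) = 96, not 98  false
#7 4p + 4w = 4(1) + 4(6) = 28  true
#8 p = 1, and 1 ≠ 3  true
#9 max(1, 9) = 9  true

No — constraints 1, 3, and 6 are not satisfied.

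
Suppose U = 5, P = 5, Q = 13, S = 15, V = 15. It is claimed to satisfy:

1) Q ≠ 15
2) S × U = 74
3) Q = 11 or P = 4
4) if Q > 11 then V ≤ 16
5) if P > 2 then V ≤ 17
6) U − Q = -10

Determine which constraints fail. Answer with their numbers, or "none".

1) Q = 13, and 13 ≠ 15  OK
2) S × U = 15 × 5 = 75, not 74  FAIL
3) Q = 13 ≠ 11 and P = 5 ≠ 4; both disjuncts false  FAIL
4) Q = 13 > 11, so we need V ≤ 16; V = 15 ≤ 16  OK
5) P = 5 > 2, so we need V ≤ 17; V = 15 ≤ 17  OK
6) U − Q = 5 − 13 = -8, not -10  FAIL

The assignment fails constraints 2, 3, and 6.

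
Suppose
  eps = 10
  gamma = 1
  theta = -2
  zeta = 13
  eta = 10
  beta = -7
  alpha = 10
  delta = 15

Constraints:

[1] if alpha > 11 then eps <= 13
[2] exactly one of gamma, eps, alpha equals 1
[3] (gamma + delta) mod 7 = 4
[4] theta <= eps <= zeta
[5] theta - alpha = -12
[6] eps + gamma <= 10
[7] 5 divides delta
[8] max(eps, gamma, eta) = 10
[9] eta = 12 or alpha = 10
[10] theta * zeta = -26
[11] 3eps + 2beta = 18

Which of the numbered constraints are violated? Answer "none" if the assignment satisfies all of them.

[1] alpha = 10, not > 11; antecedent false, conditional vacuously true — holds.
[2] gamma=1, eps=10, alpha=10; 1 of them equals 1 — holds.
[3] gamma + delta = 16; 16 mod 7 = 2, not 4 — does not hold.
[4] values -2 <= 10 <= 13 — holds.
[5] theta - alpha = -2 - 10 = -12 — holds.
[6] eps + gamma = 10 + 1 = 11; 11 > 10, bound 10 not met — does not hold.
[7] 15 / 5 = 3, so 5 divides 15 — holds.
[8] max(10, 1, 10) = 10 — holds.
[9] eta = 10 ≠ 12, but alpha = 10 = 10 (second disjunct) — holds.
[10] theta * zeta = -2 * 13 = -26 — holds.
[11] 3eps + 2beta = 3(10) + 2(-7) = 16, not 18 — does not hold.

The assignment fails constraints 3, 6, and 11.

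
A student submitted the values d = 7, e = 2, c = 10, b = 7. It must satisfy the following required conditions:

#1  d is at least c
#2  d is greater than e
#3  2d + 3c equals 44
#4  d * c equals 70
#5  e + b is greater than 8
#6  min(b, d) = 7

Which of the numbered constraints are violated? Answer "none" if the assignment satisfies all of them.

Constraint 1 does not hold.

#1 d = 7, c = 10; 7 < 10 (want ≥)  FAIL
#2 d = 7, e = 2; 7 > 2  OK
#3 2d + 3c = 2(7) + 3(10) = 44  OK
#4 d * c = 7 * 10 = 70  OK
#5 e + b = 2 + 7 = 9; 9 > 8  OK
#6 min(7, 7) = 7  OK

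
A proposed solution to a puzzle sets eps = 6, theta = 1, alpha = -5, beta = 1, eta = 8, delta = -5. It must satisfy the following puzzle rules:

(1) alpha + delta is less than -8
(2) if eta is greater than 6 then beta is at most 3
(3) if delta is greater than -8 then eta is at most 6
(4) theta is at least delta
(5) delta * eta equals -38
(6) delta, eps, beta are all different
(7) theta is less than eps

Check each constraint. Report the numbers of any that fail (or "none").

Constraints 3, 5 do not hold.

(1) alpha + delta = -5 + (-5) = -10; -10 < -8 — satisfied.
(2) eta = 8 > 6, so we need beta ≤ 3; beta = 1 ≤ 3 — satisfied.
(3) delta = -5 > -8, so we need eta ≤ 6; but eta = 8 > 6 — violated.
(4) theta = 1, delta = -5; 1 ≥ -5 — satisfied.
(5) delta * eta = -5 * 8 = -40, not -38 — violated.
(6) values -5, 6, 1 are pairwise distinct — satisfied.
(7) theta = 1, eps = 6; 1 < 6 — satisfied.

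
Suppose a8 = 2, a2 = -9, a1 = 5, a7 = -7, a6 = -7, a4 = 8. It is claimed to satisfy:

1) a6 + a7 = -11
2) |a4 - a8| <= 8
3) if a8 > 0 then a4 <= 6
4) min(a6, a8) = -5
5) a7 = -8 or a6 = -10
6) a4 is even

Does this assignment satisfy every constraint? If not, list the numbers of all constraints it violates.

Constraints 1, 3, 4, and 5 are violated.

1) a6 + a7 = -7 + (-7) = -14, not -11  no
2) |8 - 2| = 6; 6 ≤ 8  yes
3) a8 = 2 > 0, so we need a4 ≤ 6; but a4 = 8 > 6  no
4) min(-7, 2) = -7, not -5  no
5) a7 = -7 ≠ -8 and a6 = -7 ≠ -10; both disjuncts false  no
6) a4 = 8 is even  yes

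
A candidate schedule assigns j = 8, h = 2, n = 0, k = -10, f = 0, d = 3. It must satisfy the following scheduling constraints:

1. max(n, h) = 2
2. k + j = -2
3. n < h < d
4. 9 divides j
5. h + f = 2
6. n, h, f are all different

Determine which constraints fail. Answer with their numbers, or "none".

No — constraints 4 and 6 are not satisfied.

1. max(0, 2) = 2  holds
2. k + j = -10 + 8 = -2  holds
3. values 0 < 2 < 3  holds
4. 8 = 9*0 + 8, so 9 does not divide 8  fails
5. h + f = 2 + 0 = 2  holds
6. n = f = 0, not all different  fails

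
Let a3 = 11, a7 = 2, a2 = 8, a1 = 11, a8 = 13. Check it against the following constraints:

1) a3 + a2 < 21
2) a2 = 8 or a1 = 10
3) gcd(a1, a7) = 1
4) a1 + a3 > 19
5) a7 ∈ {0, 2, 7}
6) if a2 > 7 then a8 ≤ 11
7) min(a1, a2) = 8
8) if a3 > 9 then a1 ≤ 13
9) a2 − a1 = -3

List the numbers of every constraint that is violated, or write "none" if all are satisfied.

1) a3 + a2 = 11 + 8 = 19; 19 < 21 — holds.
2) a2 = 8 = 8 (first disjunct) — holds.
3) gcd(11, 2) = 1 — holds.
4) a1 + a3 = 11 + 11 = 22; 22 > 19 — holds.
5) a7 = 2 is in {0, 2, 7} — holds.
6) a2 = 8 > 7, so we need a8 ≤ 11; but a8 = 13 > 11 — does not hold.
7) min(11, 8) = 8 — holds.
8) a3 = 11 > 9, so we need a1 ≤ 13; a1 = 11 ≤ 13 — holds.
9) a2 − a1 = 8 − 11 = -3 — holds.

The assignment fails constraint 6.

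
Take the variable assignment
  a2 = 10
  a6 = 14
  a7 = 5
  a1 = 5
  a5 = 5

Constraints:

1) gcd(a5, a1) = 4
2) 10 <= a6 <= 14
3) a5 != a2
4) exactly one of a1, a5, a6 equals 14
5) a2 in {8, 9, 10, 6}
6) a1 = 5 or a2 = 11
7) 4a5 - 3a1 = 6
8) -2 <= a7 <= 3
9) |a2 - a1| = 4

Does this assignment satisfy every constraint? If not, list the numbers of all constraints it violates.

Constraints 1, 7, 8, and 9 are violated.

1) gcd(5, 5) = 5, not 4  no
2) a6 = 14 lies in [10, 14]  yes
3) a5 = 5, a2 = 10; distinct  yes
4) a1=5, a5=5, a6=14; 1 of them equals 14  yes
5) a2 = 10 is in {8, 9, 10, 6}  yes
6) a1 = 5 = 5 (first disjunct)  yes
7) 4a5 - 3a1 = 4(5) - 3(5) = 5, not 6  no
8) a7 = 5 is outside [-2, 3]  no
9) |10 - 5| = 5, not 4  no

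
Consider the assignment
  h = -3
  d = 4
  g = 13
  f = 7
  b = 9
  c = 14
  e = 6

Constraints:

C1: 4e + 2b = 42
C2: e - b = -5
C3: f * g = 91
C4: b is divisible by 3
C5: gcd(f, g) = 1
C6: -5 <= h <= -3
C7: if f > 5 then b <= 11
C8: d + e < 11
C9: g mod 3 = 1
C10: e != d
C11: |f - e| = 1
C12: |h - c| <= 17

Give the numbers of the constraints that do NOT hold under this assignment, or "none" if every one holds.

C1: 4e + 2b = 4(6) + 2(9) = 42 — OK.
C2: e - b = 6 - 9 = -3, not -5 — violated.
C3: f * g = 7 * 13 = 91 — OK.
C4: 9 / 3 = 3, so 3 divides 9 — OK.
C5: gcd(7, 13) = 1 — OK.
C6: h = -3 lies in [-5, -3] — OK.
C7: f = 7 > 5, so we need b ≤ 11; b = 9 ≤ 11 — OK.
C8: d + e = 4 + 6 = 10; 10 < 11 — OK.
C9: 13 mod 3 = 1 — OK.
C10: e = 6, d = 4; distinct — OK.
C11: |7 - 6| = 1 — OK.
C12: |-3 - 14| = 17; 17 ≤ 17 — OK.

Constraint 2 is violated.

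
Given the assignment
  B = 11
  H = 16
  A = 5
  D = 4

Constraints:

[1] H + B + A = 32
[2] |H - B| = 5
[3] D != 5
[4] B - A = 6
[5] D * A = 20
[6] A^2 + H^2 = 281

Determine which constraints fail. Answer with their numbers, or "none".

The assignment satisfies every constraint.

[1] H + B + A = 16 + 11 + 5 = 32 — OK.
[2] |16 - 11| = 5 — OK.
[3] D = 4, and 4 ≠ 5 — OK.
[4] B - A = 11 - 5 = 6 — OK.
[5] D * A = 4 * 5 = 20 — OK.
[6] A^2 + H^2 = 5^2 + 16^2 = 25 + 256 = 281 — OK.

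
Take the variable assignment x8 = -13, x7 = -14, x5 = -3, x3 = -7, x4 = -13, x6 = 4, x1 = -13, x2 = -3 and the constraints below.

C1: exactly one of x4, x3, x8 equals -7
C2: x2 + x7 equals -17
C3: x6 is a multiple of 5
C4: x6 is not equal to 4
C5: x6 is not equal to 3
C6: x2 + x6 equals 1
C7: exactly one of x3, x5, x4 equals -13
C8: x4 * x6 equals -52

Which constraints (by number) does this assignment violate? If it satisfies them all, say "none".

C1: x4=-13, x3=-7, x8=-13; 1 of them equals -7  OK
C2: x2 + x7 = -3 + (-14) = -17  OK
C3: 4 = 5*0 + 4, so 5 does not divide 4  FAIL
C4: x6 = 4, but 4 is required to differ  FAIL
C5: x6 = 4, and 4 ≠ 3  OK
C6: x2 + x6 = -3 + 4 = 1  OK
C7: x3=-7, x5=-3, x4=-13; 1 of them equals -13  OK
C8: x4 * x6 = -13 * 4 = -52  OK

Constraints 3 and 4 are violated.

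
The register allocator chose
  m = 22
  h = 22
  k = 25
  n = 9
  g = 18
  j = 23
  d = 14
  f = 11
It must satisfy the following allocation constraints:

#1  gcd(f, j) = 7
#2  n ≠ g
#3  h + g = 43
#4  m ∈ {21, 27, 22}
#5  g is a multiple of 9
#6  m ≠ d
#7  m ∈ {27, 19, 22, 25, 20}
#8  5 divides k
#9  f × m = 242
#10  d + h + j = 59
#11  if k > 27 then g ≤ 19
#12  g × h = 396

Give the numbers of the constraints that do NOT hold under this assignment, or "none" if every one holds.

No — constraints 1 and 3 are not satisfied.

#1 gcd(11, 23) = 1, not 7 — violated.
#2 n = 9, g = 18; distinct — OK.
#3 h + g = 22 + 18 = 40, not 43 — violated.
#4 m = 22 is in {21, 27, 22} — OK.
#5 18 / 9 = 2, so 9 divides 18 — OK.
#6 m = 22, d = 14; distinct — OK.
#7 m = 22 is in {27, 19, 22, 25, 20} — OK.
#8 25 / 5 = 5, so 5 divides 25 — OK.
#9 f × m = 11 × 22 = 242 — OK.
#10 d + h + j = 14 + 22 + 23 = 59 — OK.
#11 k = 25, not > 27; antecedent false, conditional vacuously true — OK.
#12 g × h = 18 × 22 = 396 — OK.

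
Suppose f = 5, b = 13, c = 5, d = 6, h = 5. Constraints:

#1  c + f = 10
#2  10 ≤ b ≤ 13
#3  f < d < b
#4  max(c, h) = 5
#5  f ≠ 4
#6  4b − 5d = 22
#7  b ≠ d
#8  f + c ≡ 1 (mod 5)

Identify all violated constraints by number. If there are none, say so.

#1 c + f = 5 + 5 = 10 — holds.
#2 b = 13 lies in [10, 13] — holds.
#3 values 5 < 6 < 13 — holds.
#4 max(5, 5) = 5 — holds.
#5 f = 5, and 5 ≠ 4 — holds.
#6 4b − 5d = 4(13) − 5(6) = 22 — holds.
#7 b = 13, d = 6; distinct — holds.
#8 f + c = 10; 10 mod 5 = 0, not 1 — fails.

Violated: 8.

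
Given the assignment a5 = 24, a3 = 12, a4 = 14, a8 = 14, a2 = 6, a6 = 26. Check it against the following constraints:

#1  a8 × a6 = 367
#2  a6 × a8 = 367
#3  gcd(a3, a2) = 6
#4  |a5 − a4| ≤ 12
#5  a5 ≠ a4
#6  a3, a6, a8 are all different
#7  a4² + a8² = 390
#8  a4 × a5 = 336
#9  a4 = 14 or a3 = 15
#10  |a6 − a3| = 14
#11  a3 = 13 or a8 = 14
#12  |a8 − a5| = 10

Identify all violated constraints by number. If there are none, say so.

No — constraints 1, 2, 7 are not satisfied.

#1 a8 × a6 = 14 × 26 = 364, not 367 — does not hold.
#2 a6 × a8 = 26 × 14 = 364, not 367 — does not hold.
#3 gcd(12, 6) = 6 — holds.
#4 |24 − 14| = 10; 10 ≤ 12 — holds.
#5 a5 = 24, a4 = 14; distinct — holds.
#6 values 12, 26, 14 are pairwise distinct — holds.
#7 a4² + a8² = 14² + 14² = 196 + 196 = 392, not 390 — does not hold.
#8 a4 × a5 = 14 × 24 = 336 — holds.
#9 a4 = 14 = 14 (first disjunct) — holds.
#10 |26 − 12| = 14 — holds.
#11 a3 = 12 ≠ 13, but a8 = 14 = 14 (second disjunct) — holds.
#12 |14 − 24| = 10 — holds.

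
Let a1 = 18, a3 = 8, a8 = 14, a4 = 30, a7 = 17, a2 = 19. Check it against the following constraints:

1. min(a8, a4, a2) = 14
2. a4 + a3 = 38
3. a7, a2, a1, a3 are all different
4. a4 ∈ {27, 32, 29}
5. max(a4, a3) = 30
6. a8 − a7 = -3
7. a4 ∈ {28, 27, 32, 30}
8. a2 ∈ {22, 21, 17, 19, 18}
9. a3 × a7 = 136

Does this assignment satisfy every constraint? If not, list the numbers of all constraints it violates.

1. min(14, 30, 19) = 14 — satisfied.
2. a4 + a3 = 30 + 8 = 38 — satisfied.
3. values 17, 19, 18, 8 are pairwise distinct — satisfied.
4. a4 = 30 is not in {27, 32, 29} — violated.
5. max(30, 8) = 30 — satisfied.
6. a8 − a7 = 14 − 17 = -3 — satisfied.
7. a4 = 30 is in {28, 27, 32, 30} — satisfied.
8. a2 = 19 is in {22, 21, 17, 19, 18} — satisfied.
9. a3 × a7 = 8 × 17 = 136 — satisfied.

No — constraint 4 is not satisfied.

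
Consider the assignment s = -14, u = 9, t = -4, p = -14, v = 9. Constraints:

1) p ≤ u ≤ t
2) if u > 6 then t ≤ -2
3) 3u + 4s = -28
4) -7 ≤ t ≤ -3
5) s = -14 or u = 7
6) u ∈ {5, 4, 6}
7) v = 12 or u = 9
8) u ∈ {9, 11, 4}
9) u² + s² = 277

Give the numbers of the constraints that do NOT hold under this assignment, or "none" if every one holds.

1) values -14, 9, -4; u = 9 is not ≤ t = -4  fails
2) u = 9 > 6, so we need t ≤ -2; t = -4 ≤ -2  holds
3) 3u + 4s = 3(9) + 4(-14) = -29, not -28  fails
4) t = -4 lies in [-7, -3]  holds
5) s = -14 = -14 (first disjunct)  holds
6) u = 9 is not in {5, 4, 6}  fails
7) v = 9 ≠ 12, but u = 9 = 9 (second disjunct)  holds
8) u = 9 is in {9, 11, 4}  holds
9) u² + s² = 9² + (-14)² = 81 + 196 = 277  holds

Violated: 1, 3, and 6.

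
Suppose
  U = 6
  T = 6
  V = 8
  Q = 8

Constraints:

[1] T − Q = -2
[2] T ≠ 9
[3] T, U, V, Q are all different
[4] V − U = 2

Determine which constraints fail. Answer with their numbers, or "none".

[1] T − Q = 6 − 8 = -2  yes
[2] T = 6, and 6 ≠ 9  yes
[3] T = U = 6, not all different  no
[4] V − U = 8 − 6 = 2  yes

The assignment fails constraint 3.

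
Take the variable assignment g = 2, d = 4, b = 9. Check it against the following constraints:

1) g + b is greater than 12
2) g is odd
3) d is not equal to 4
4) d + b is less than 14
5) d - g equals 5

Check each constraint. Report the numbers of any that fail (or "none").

Constraints 1, 2, 3, 5 do not hold.

1) g + b = 2 + 9 = 11; 11 ≤ 12, bound 12 not met — violated.
2) g = 2 is even — violated.
3) d = 4, but 4 is required to differ — violated.
4) d + b = 4 + 9 = 13; 13 < 14 — satisfied.
5) d - g = 4 - 2 = 2, not 5 — violated.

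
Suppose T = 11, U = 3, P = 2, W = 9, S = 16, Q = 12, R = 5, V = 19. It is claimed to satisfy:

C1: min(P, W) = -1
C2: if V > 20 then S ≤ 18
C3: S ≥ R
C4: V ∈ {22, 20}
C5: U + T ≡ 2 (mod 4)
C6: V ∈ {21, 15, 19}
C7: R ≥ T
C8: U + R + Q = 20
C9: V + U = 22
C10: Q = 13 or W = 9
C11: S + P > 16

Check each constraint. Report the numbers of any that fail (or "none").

Constraints 1, 4, 7 are violated.

C1: min(2, 9) = 2, not -1 — violated.
C2: V = 19, not > 20; antecedent false, conditional vacuously true — OK.
C3: S = 16, R = 5; 16 ≥ 5 — OK.
C4: V = 19 is not in {22, 20} — violated.
C5: U + T = 14; 14 mod 4 = 2 — OK.
C6: V = 19 is in {21, 15, 19} — OK.
C7: R = 5, T = 11; 5 < 11 (want ≥) — violated.
C8: U + R + Q = 3 + 5 + 12 = 20 — OK.
C9: V + U = 19 + 3 = 22 — OK.
C10: Q = 12 ≠ 13, but W = 9 = 9 (second disjunct) — OK.
C11: S + P = 16 + 2 = 18; 18 > 16 — OK.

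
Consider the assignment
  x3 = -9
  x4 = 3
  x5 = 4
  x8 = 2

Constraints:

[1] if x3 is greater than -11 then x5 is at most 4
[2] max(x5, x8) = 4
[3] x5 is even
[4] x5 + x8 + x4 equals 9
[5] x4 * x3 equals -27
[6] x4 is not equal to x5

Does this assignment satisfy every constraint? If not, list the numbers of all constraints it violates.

[1] x3 = -9 > -11, so we need x5 ≤ 4; x5 = 4 ≤ 4  yes
[2] max(4, 2) = 4  yes
[3] x5 = 4 is even  yes
[4] x5 + x8 + x4 = 4 + 2 + 3 = 9  yes
[5] x4 * x3 = 3 * (-9) = -27  yes
[6] x4 = 3, x5 = 4; distinct  yes

All constraints are satisfied.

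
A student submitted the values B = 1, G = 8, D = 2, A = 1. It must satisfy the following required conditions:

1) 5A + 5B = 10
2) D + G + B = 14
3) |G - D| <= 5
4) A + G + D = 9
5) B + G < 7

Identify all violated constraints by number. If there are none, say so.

The assignment fails constraints 2, 3, 4, and 5.

1) 5A + 5B = 5(1) + 5(1) = 10 — holds.
2) D + G + B = 2 + 8 + 1 = 11, not 14 — does not hold.
3) |8 - 2| = 6; 6 > 5, exceeds bound 5 — does not hold.
4) A + G + D = 1 + 8 + 2 = 11, not 9 — does not hold.
5) B + G = 1 + 8 = 9; 9 ≥ 7, bound 7 not met — does not hold.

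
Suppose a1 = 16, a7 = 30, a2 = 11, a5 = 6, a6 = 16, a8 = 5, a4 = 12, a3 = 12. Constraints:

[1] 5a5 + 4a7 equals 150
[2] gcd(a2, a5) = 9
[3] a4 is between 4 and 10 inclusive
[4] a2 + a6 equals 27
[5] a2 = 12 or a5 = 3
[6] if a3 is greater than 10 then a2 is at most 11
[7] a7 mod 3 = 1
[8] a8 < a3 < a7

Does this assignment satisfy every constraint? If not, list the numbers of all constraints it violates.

[1] 5a5 + 4a7 = 5(6) + 4(30) = 150 — OK.
[2] gcd(11, 6) = 1, not 9 — violated.
[3] a4 = 12 is outside [4, 10] — violated.
[4] a2 + a6 = 11 + 16 = 27 — OK.
[5] a2 = 11 ≠ 12 and a5 = 6 ≠ 3; both disjuncts false — violated.
[6] a3 = 12 > 10, so we need a2 ≤ 11; a2 = 11 ≤ 11 — OK.
[7] 30 mod 3 = 0, not 1 — violated.
[8] values 5 < 12 < 30 — OK.

The assignment fails constraints 2, 3, 5, 7.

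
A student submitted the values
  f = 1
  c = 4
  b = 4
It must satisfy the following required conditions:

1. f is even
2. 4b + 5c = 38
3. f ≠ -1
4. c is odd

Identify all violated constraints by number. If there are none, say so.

1. f = 1 is odd  ✘
2. 4b + 5c = 4(4) + 5(4) = 36, not 38  ✘
3. f = 1, and 1 ≠ -1  ✔
4. c = 4 is even  ✘

Constraints 1, 2, 4 do not hold.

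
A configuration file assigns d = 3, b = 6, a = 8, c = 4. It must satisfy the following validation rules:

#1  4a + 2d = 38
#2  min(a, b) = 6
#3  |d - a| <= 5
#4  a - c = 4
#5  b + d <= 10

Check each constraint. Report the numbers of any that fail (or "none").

The assignment satisfies every constraint.

#1 4a + 2d = 4(8) + 2(3) = 38  yes
#2 min(8, 6) = 6  yes
#3 |3 - 8| = 5; 5 ≤ 5  yes
#4 a - c = 8 - 4 = 4  yes
#5 b + d = 6 + 3 = 9; 9 ≤ 10  yes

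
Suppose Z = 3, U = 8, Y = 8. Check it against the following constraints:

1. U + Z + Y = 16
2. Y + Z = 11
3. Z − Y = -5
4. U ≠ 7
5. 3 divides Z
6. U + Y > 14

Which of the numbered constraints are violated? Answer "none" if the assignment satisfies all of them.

1. U + Z + Y = 8 + 3 + 8 = 19, not 16 — violated.
2. Y + Z = 8 + 3 = 11 — OK.
3. Z − Y = 3 − 8 = -5 — OK.
4. U = 8, and 8 ≠ 7 — OK.
5. 3 / 3 = 1, so 3 divides 3 — OK.
6. U + Y = 8 + 8 = 16; 16 > 14 — OK.

Violated: 1.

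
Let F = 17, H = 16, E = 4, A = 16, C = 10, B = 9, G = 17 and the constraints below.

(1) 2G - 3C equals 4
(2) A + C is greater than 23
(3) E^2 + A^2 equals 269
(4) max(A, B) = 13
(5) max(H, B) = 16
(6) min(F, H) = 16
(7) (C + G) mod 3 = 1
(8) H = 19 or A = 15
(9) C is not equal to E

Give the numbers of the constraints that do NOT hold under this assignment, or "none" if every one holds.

Constraints 3, 4, 7, 8 do not hold.

(1) 2G - 3C = 2(17) - 3(10) = 4  ✓
(2) A + C = 16 + 10 = 26; 26 > 23  ✓
(3) E^2 + A^2 = 4^2 + 16^2 = 16 + 256 = 272, not 269  ✗
(4) max(16, 9) = 16, not 13  ✗
(5) max(16, 9) = 16  ✓
(6) min(17, 16) = 16  ✓
(7) C + G = 27; 27 mod 3 = 0, not 1  ✗
(8) H = 16 ≠ 19 and A = 16 ≠ 15; both disjuncts false  ✗
(9) C = 10, E = 4; distinct  ✓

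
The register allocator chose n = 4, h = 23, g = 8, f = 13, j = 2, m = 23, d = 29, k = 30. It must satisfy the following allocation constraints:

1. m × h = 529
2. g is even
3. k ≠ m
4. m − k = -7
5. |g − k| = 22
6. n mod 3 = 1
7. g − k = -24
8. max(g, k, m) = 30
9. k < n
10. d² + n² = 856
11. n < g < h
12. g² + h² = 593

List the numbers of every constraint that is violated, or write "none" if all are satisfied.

1. m × h = 23 × 23 = 529  holds
2. g = 8 is even  holds
3. k = 30, m = 23; distinct  holds
4. m − k = 23 − 30 = -7  holds
5. |8 − 30| = 22  holds
6. 4 mod 3 = 1  holds
7. g − k = 8 − 30 = -22, not -24  fails
8. max(8, 30, 23) = 30  holds
9. k = 30, n = 4; 30 ≥ 4 (want <)  fails
10. d² + n² = 29² + 4² = 841 + 16 = 857, not 856  fails
11. values 4 < 8 < 23  holds
12. g² + h² = 8² + 23² = 64 + 529 = 593  holds

Constraints 7, 9, 10 are violated.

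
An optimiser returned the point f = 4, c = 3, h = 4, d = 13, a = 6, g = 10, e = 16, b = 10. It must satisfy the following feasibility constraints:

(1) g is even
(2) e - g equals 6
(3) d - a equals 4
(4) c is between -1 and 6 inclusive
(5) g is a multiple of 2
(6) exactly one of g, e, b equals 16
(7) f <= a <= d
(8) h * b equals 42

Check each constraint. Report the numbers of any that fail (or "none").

Violated: 3 and 8.

(1) g = 10 is even — satisfied.
(2) e - g = 16 - 10 = 6 — satisfied.
(3) d - a = 13 - 6 = 7, not 4 — violated.
(4) c = 3 lies in [-1, 6] — satisfied.
(5) 10 / 2 = 5, so 2 divides 10 — satisfied.
(6) g=10, e=16, b=10; 1 of them equals 16 — satisfied.
(7) values 4 <= 6 <= 13 — satisfied.
(8) h * b = 4 * 10 = 40, not 42 — violated.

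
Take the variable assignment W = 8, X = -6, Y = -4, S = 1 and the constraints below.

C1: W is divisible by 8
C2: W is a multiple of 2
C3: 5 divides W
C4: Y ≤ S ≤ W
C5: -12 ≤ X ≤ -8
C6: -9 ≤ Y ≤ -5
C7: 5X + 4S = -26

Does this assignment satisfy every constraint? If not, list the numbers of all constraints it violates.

C1: 8 / 8 = 1, so 8 divides 8  holds
C2: 8 / 2 = 4, so 2 divides 8  holds
C3: 8 = 5×1 + 3, so 5 does not divide 8  fails
C4: values -4 ≤ 1 ≤ 8  holds
C5: X = -6 is outside [-12, -8]  fails
C6: Y = -4 is outside [-9, -5]  fails
C7: 5X + 4S = 5(-6) + 4(1) = -26  holds

Violated: 3, 5, and 6.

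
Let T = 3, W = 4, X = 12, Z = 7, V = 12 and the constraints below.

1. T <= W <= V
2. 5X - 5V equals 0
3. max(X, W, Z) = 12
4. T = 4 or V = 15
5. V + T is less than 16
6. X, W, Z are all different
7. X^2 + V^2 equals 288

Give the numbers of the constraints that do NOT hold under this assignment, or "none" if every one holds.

1. values 3 <= 4 <= 12 — satisfied.
2. 5X - 5V = 5(12) - 5(12) = 0 — satisfied.
3. max(12, 4, 7) = 12 — satisfied.
4. T = 3 ≠ 4 and V = 12 ≠ 15; both disjuncts false — violated.
5. V + T = 12 + 3 = 15; 15 < 16 — satisfied.
6. values 12, 4, 7 are pairwise distinct — satisfied.
7. X^2 + V^2 = 12^2 + 12^2 = 144 + 144 = 288 — satisfied.

Constraint 4 does not hold.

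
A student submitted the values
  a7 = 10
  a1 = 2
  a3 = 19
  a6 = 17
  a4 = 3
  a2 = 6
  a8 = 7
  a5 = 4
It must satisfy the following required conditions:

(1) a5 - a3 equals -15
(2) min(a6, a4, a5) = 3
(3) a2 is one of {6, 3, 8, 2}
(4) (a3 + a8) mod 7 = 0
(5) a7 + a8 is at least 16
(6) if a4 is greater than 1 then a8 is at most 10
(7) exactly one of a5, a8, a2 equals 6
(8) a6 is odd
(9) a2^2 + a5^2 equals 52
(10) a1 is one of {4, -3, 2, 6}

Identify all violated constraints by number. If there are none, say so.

(1) a5 - a3 = 4 - 19 = -15  ✔
(2) min(17, 3, 4) = 3  ✔
(3) a2 = 6 is in {6, 3, 8, 2}  ✔
(4) a3 + a8 = 26; 26 mod 7 = 5, not 0  ✘
(5) a7 + a8 = 10 + 7 = 17; 17 ≥ 16  ✔
(6) a4 = 3 > 1, so we need a8 ≤ 10; a8 = 7 ≤ 10  ✔
(7) a5=4, a8=7, a2=6; 1 of them equals 6  ✔
(8) a6 = 17 is odd  ✔
(9) a2^2 + a5^2 = 6^2 + 4^2 = 36 + 16 = 52  ✔
(10) a1 = 2 is in {4, -3, 2, 6}  ✔

Constraint 4 does not hold.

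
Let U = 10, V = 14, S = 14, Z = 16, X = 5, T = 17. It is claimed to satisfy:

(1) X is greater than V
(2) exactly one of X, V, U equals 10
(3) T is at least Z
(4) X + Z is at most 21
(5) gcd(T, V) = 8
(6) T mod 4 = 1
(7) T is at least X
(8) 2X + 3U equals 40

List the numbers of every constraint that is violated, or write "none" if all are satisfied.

Constraints 1 and 5 do not hold.

(1) X = 5, V = 14; 5 ≤ 14 (want >) — does not hold.
(2) X=5, V=14, U=10; 1 of them equals 10 — holds.
(3) T = 17, Z = 16; 17 ≥ 16 — holds.
(4) X + Z = 5 + 16 = 21; 21 ≤ 21 — holds.
(5) gcd(17, 14) = 1, not 8 — does not hold.
(6) 17 mod 4 = 1 — holds.
(7) T = 17, X = 5; 17 ≥ 5 — holds.
(8) 2X + 3U = 2(5) + 3(10) = 40 — holds.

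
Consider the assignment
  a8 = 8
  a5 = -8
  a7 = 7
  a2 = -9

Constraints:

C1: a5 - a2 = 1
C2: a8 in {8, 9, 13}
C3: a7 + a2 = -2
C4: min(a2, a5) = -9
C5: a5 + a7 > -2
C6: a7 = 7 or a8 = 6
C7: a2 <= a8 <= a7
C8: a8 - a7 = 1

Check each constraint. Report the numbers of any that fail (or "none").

The assignment fails constraint 7.

C1: a5 - a2 = -8 - (-9) = 1  holds
C2: a8 = 8 is in {8, 9, 13}  holds
C3: a7 + a2 = 7 + (-9) = -2  holds
C4: min(-9, -8) = -9  holds
C5: a5 + a7 = -8 + 7 = -1; -1 > -2  holds
C6: a7 = 7 = 7 (first disjunct)  holds
C7: values -9, 8, 7; a8 = 8 is not <= a7 = 7  fails
C8: a8 - a7 = 8 - 7 = 1  holds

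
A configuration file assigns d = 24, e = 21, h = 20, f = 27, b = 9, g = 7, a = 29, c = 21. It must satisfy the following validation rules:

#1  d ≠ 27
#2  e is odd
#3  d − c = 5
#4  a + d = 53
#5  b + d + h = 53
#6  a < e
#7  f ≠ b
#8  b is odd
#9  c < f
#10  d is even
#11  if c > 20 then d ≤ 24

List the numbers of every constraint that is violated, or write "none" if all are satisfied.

The assignment fails constraints 3 and 6.

#1 d = 24, and 24 ≠ 27  ✔
#2 e = 21 is odd  ✔
#3 d − c = 24 − 21 = 3, not 5  ✘
#4 a + d = 29 + 24 = 53  ✔
#5 b + d + h = 9 + 24 + 20 = 53  ✔
#6 a = 29, e = 21; 29 ≥ 21 (want <)  ✘
#7 f = 27, b = 9; distinct  ✔
#8 b = 9 is odd  ✔
#9 c = 21, f = 27; 21 < 27  ✔
#10 d = 24 is even  ✔
#11 c = 21 > 20, so we need d ≤ 24; d = 24 ≤ 24  ✔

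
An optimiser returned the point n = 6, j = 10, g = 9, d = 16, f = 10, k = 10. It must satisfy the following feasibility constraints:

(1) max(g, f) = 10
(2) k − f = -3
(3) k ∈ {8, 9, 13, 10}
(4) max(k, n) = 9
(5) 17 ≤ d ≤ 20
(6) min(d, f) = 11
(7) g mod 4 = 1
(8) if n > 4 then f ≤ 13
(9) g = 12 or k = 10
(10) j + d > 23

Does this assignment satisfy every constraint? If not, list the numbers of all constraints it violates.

The assignment fails constraints 2, 4, 5, 6.

(1) max(9, 10) = 10  ✓
(2) k − f = 10 − 10 = 0, not -3  ✗
(3) k = 10 is in {8, 9, 13, 10}  ✓
(4) max(10, 6) = 10, not 9  ✗
(5) d = 16 is outside [17, 20]  ✗
(6) min(16, 10) = 10, not 11  ✗
(7) 9 mod 4 = 1  ✓
(8) n = 6 > 4, so we need f ≤ 13; f = 10 ≤ 13  ✓
(9) g = 9 ≠ 12, but k = 10 = 10 (second disjunct)  ✓
(10) j + d = 10 + 16 = 26; 26 > 23  ✓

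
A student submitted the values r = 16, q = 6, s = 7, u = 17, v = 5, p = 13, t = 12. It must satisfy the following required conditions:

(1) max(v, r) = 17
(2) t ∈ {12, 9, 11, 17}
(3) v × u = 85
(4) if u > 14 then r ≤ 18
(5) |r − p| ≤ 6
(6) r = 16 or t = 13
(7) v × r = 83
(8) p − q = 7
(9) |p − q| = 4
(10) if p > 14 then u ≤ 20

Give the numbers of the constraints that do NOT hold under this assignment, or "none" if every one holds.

No — constraints 1, 7, and 9 are not satisfied.

(1) max(5, 16) = 16, not 17  ✘
(2) t = 12 is in {12, 9, 11, 17}  ✔
(3) v × u = 5 × 17 = 85  ✔
(4) u = 17 > 14, so we need r ≤ 18; r = 16 ≤ 18  ✔
(5) |16 − 13| = 3; 3 ≤ 6  ✔
(6) r = 16 = 16 (first disjunct)  ✔
(7) v × r = 5 × 16 = 80, not 83  ✘
(8) p − q = 13 − 6 = 7  ✔
(9) |13 − 6| = 7, not 4  ✘
(10) p = 13, not > 14; antecedent false, conditional vacuously true  ✔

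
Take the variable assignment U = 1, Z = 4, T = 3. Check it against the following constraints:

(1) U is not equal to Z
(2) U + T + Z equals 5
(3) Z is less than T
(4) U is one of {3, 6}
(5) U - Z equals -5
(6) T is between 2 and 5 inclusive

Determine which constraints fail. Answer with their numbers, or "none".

(1) U = 1, Z = 4; distinct  ✓
(2) U + T + Z = 1 + 3 + 4 = 8, not 5  ✗
(3) Z = 4, T = 3; 4 ≥ 3 (want <)  ✗
(4) U = 1 is not in {3, 6}  ✗
(5) U - Z = 1 - 4 = -3, not -5  ✗
(6) T = 3 lies in [2, 5]  ✓

No — constraints 2, 3, 4, and 5 are not satisfied.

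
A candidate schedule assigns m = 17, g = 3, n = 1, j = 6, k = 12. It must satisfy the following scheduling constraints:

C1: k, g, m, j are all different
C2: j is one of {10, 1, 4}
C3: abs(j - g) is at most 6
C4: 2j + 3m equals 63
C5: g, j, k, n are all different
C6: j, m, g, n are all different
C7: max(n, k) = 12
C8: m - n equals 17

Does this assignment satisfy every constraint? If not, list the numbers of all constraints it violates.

C1: values 12, 3, 17, 6 are pairwise distinct — OK.
C2: j = 6 is not in {10, 1, 4} — violated.
C3: abs(6 - 3) = 3; 3 ≤ 6 — OK.
C4: 2j + 3m = 2(6) + 3(17) = 63 — OK.
C5: values 3, 6, 12, 1 are pairwise distinct — OK.
C6: values 6, 17, 3, 1 are pairwise distinct — OK.
C7: max(1, 12) = 12 — OK.
C8: m - n = 17 - 1 = 16, not 17 — violated.

Violated: 2, 8.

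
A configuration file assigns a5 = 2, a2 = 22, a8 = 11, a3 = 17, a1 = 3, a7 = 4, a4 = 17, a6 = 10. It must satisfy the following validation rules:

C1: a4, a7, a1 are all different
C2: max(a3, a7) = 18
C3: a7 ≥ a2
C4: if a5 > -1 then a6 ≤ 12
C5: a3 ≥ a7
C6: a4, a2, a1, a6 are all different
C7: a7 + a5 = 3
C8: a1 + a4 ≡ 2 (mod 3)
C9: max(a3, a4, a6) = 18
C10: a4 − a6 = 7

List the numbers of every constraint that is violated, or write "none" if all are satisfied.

C1: values 17, 4, 3 are pairwise distinct  OK
C2: max(17, 4) = 17, not 18  FAIL
C3: a7 = 4, a2 = 22; 4 < 22 (want ≥)  FAIL
C4: a5 = 2 > -1, so we need a6 ≤ 12; a6 = 10 ≤ 12  OK
C5: a3 = 17, a7 = 4; 17 ≥ 4  OK
C6: values 17, 22, 3, 10 are pairwise distinct  OK
C7: a7 + a5 = 4 + 2 = 6, not 3  FAIL
C8: a1 + a4 = 20; 20 mod 3 = 2  OK
C9: max(17, 17, 10) = 17, not 18  FAIL
C10: a4 − a6 = 17 − 10 = 7  OK

Violated: 2, 3, 7, and 9.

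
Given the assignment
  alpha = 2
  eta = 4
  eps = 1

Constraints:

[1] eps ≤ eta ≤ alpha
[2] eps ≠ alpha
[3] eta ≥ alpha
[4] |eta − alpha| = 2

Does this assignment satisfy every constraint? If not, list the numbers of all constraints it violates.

No — constraint 1 is not satisfied.

[1] values 1, 4, 2; eta = 4 is not ≤ alpha = 2 — violated.
[2] eps = 1, alpha = 2; distinct — OK.
[3] eta = 4, alpha = 2; 4 ≥ 2 — OK.
[4] |4 − 2| = 2 — OK.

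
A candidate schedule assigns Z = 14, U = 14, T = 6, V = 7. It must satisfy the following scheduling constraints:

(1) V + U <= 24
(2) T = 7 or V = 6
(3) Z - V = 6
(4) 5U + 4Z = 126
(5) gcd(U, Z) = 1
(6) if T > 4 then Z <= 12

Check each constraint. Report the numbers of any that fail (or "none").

Constraints 2, 3, 5, and 6 are violated.

(1) V + U = 7 + 14 = 21; 21 ≤ 24 — OK.
(2) T = 6 ≠ 7 and V = 7 ≠ 6; both disjuncts false — violated.
(3) Z - V = 14 - 7 = 7, not 6 — violated.
(4) 5U + 4Z = 5(14) + 4(14) = 126 — OK.
(5) gcd(14, 14) = 14, not 1 — violated.
(6) T = 6 > 4, so we need Z ≤ 12; but Z = 14 > 12 — violated.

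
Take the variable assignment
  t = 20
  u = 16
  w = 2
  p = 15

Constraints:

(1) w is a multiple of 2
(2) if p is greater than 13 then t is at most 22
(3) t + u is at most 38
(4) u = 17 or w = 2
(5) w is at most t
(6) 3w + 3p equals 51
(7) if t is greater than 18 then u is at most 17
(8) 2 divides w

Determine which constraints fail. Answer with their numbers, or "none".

(1) 2 / 2 = 1, so 2 divides 2 — holds.
(2) p = 15 > 13, so we need t ≤ 22; t = 20 ≤ 22 — holds.
(3) t + u = 20 + 16 = 36; 36 ≤ 38 — holds.
(4) u = 16 ≠ 17, but w = 2 = 2 (second disjunct) — holds.
(5) w = 2, t = 20; 2 ≤ 20 — holds.
(6) 3w + 3p = 3(2) + 3(15) = 51 — holds.
(7) t = 20 > 18, so we need u ≤ 17; u = 16 ≤ 17 — holds.
(8) 2 / 2 = 1, so 2 divides 2 — holds.

None — every constraint holds.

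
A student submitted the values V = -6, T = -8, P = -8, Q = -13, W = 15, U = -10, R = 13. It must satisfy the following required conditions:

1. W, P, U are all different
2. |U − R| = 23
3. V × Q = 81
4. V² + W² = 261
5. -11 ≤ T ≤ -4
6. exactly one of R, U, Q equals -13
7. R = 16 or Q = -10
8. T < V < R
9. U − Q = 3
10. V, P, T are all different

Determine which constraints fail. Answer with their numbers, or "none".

Violated: 3, 7, and 10.

1. values 15, -8, -10 are pairwise distinct — satisfied.
2. |-10 − 13| = 23 — satisfied.
3. V × Q = -6 × (-13) = 78, not 81 — violated.
4. V² + W² = (-6)² + 15² = 36 + 225 = 261 — satisfied.
5. T = -8 lies in [-11, -4] — satisfied.
6. R=13, U=-10, Q=-13; 1 of them equals -13 — satisfied.
7. R = 13 ≠ 16 and Q = -13 ≠ -10; both disjuncts false — violated.
8. values -8 < -6 < 13 — satisfied.
9. U − Q = -10 − (-13) = 3 — satisfied.
10. P = T = -8, not all different — violated.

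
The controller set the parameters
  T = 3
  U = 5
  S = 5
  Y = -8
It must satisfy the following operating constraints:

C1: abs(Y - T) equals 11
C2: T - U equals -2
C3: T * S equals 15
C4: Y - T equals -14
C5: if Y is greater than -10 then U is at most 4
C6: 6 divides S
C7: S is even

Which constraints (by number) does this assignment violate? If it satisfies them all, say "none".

C1: abs(-8 - 3) = 11  ✓
C2: T - U = 3 - 5 = -2  ✓
C3: T * S = 3 * 5 = 15  ✓
C4: Y - T = -8 - 3 = -11, not -14  ✗
C5: Y = -8 > -10, so we need U ≤ 4; but U = 5 > 4  ✗
C6: 5 = 6*0 + 5, so 6 does not divide 5  ✗
C7: S = 5 is odd  ✗

Constraints 4, 5, 6, and 7 are violated.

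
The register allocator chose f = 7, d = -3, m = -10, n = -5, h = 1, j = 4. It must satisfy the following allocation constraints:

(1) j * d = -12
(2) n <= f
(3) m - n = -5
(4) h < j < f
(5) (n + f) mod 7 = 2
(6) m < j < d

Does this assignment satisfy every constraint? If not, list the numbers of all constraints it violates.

Constraint 6 does not hold.

(1) j * d = 4 * (-3) = -12 — holds.
(2) n = -5, f = 7; -5 ≤ 7 — holds.
(3) m - n = -10 - (-5) = -5 — holds.
(4) values 1 < 4 < 7 — holds.
(5) n + f = 2; 2 mod 7 = 2 — holds.
(6) values -10, 4, -3; j = 4 is not < d = -3 — does not hold.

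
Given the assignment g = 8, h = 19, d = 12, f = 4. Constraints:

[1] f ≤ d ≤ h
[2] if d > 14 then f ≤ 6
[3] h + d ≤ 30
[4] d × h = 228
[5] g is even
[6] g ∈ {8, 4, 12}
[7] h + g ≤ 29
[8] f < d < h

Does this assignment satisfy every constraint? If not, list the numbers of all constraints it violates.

Constraint 3 does not hold.

[1] values 4 ≤ 12 ≤ 19 — OK.
[2] d = 12, not > 14; antecedent false, conditional vacuously true — OK.
[3] h + d = 19 + 12 = 31; 31 > 30, bound 30 not met — violated.
[4] d × h = 12 × 19 = 228 — OK.
[5] g = 8 is even — OK.
[6] g = 8 is in {8, 4, 12} — OK.
[7] h + g = 19 + 8 = 27; 27 ≤ 29 — OK.
[8] values 4 < 12 < 19 — OK.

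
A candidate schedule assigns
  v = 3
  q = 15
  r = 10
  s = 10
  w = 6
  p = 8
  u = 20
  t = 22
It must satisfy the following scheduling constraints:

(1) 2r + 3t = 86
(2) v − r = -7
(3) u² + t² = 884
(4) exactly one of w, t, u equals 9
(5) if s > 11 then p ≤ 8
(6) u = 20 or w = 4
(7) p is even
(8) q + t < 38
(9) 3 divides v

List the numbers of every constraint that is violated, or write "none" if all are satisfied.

(1) 2r + 3t = 2(10) + 3(22) = 86 — holds.
(2) v − r = 3 − 10 = -7 — holds.
(3) u² + t² = 20² + 22² = 400 + 484 = 884 — holds.
(4) w=6, t=22, u=20; 0 of them equal 9, not exactly one — does not hold.
(5) s = 10, not > 11; antecedent false, conditional vacuously true — holds.
(6) u = 20 = 20 (first disjunct) — holds.
(7) p = 8 is even — holds.
(8) q + t = 15 + 22 = 37; 37 < 38 — holds.
(9) 3 / 3 = 1, so 3 divides 3 — holds.

Violated: 4.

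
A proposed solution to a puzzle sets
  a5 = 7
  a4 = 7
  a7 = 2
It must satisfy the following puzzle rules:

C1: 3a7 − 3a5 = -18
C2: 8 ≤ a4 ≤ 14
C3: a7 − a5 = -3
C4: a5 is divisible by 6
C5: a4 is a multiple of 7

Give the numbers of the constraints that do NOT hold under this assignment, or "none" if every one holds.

Constraints 1, 2, 3, 4 are violated.

C1: 3a7 − 3a5 = 3(2) − 3(7) = -15, not -18  ✘
C2: a4 = 7 is outside [8, 14]  ✘
C3: a7 − a5 = 2 − 7 = -5, not -3  ✘
C4: 7 = 6×1 + 1, so 6 does not divide 7  ✘
C5: 7 / 7 = 1, so 7 divides 7  ✔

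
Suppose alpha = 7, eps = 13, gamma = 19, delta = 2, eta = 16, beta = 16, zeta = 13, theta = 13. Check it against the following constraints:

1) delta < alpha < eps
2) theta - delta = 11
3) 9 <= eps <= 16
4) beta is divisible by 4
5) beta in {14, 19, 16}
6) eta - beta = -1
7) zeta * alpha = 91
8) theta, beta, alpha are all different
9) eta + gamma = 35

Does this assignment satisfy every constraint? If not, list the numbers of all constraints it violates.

1) values 2 < 7 < 13 — satisfied.
2) theta - delta = 13 - 2 = 11 — satisfied.
3) eps = 13 lies in [9, 16] — satisfied.
4) 16 / 4 = 4, so 4 divides 16 — satisfied.
5) beta = 16 is in {14, 19, 16} — satisfied.
6) eta - beta = 16 - 16 = 0, not -1 — violated.
7) zeta * alpha = 13 * 7 = 91 — satisfied.
8) values 13, 16, 7 are pairwise distinct — satisfied.
9) eta + gamma = 16 + 19 = 35 — satisfied.

The assignment fails constraint 6.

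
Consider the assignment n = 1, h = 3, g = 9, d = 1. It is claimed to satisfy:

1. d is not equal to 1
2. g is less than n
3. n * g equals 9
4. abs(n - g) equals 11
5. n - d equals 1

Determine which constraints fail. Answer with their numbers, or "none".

1. d = 1, but 1 is required to differ — fails.
2. g = 9, n = 1; 9 ≥ 1 (want <) — fails.
3. n * g = 1 * 9 = 9 — holds.
4. abs(1 - 9) = 8, not 11 — fails.
5. n - d = 1 - 1 = 0, not 1 — fails.

Constraints 1, 2, 4, and 5 do not hold.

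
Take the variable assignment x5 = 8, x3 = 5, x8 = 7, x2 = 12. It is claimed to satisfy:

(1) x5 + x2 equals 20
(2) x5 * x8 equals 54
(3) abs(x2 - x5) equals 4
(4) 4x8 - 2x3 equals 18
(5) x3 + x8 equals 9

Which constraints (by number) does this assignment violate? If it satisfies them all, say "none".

(1) x5 + x2 = 8 + 12 = 20  yes
(2) x5 * x8 = 8 * 7 = 56, not 54  no
(3) abs(12 - 8) = 4  yes
(4) 4x8 - 2x3 = 4(7) - 2(5) = 18  yes
(5) x3 + x8 = 5 + 7 = 12, not 9  no

Constraints 2, 5 are violated.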